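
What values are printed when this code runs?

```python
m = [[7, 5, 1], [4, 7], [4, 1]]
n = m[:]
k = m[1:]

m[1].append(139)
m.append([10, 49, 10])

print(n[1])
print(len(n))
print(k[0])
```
[4, 7, 139]
3
[4, 7, 139]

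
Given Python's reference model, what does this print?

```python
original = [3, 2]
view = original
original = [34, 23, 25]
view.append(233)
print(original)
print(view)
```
[34, 23, 25]
[3, 2, 233]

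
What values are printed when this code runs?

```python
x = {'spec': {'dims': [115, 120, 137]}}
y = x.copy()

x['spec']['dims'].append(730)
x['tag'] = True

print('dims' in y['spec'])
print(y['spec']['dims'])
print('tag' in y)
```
True
[115, 120, 137, 730]
False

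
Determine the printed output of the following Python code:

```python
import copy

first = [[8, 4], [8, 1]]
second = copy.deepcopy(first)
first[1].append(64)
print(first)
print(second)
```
[[8, 4], [8, 1, 64]]
[[8, 4], [8, 1]]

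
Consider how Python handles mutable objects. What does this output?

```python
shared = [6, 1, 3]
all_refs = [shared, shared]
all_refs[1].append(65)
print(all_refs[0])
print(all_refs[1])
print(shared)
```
[6, 1, 3, 65]
[6, 1, 3, 65]
[6, 1, 3, 65]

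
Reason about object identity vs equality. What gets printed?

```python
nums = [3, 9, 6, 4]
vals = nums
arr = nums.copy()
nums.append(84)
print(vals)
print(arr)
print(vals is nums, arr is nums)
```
[3, 9, 6, 4, 84]
[3, 9, 6, 4]
True False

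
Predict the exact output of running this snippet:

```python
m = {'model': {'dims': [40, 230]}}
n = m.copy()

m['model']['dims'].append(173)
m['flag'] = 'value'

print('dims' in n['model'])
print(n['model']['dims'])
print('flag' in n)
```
True
[40, 230, 173]
False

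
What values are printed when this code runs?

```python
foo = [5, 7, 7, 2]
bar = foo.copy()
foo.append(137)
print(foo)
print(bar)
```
[5, 7, 7, 2, 137]
[5, 7, 7, 2]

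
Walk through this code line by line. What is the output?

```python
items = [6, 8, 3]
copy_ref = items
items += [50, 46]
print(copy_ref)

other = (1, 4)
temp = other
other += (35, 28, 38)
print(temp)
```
[6, 8, 3, 50, 46]
(1, 4)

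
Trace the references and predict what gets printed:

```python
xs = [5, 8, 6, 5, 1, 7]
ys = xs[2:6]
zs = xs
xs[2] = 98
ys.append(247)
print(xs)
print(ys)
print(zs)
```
[5, 8, 98, 5, 1, 7]
[6, 5, 1, 7, 247]
[5, 8, 98, 5, 1, 7]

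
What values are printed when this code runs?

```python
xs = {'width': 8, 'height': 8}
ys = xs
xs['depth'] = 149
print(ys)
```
{'width': 8, 'height': 8, 'depth': 149}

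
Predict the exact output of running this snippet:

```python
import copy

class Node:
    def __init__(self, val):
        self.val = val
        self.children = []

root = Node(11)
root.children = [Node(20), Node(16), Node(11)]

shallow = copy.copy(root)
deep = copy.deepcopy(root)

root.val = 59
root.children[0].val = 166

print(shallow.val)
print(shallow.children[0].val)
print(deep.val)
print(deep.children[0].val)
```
11
166
11
20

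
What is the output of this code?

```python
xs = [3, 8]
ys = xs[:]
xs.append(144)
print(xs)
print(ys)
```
[3, 8, 144]
[3, 8]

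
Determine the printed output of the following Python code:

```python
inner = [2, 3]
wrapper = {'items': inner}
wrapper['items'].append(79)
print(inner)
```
[2, 3, 79]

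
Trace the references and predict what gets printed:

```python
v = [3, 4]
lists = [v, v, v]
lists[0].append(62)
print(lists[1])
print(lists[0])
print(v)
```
[3, 4, 62]
[3, 4, 62]
[3, 4, 62]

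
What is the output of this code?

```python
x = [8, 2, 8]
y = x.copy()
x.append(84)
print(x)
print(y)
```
[8, 2, 8, 84]
[8, 2, 8]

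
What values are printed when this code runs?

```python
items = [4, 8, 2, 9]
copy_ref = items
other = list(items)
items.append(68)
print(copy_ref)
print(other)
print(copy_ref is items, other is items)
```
[4, 8, 2, 9, 68]
[4, 8, 2, 9]
True False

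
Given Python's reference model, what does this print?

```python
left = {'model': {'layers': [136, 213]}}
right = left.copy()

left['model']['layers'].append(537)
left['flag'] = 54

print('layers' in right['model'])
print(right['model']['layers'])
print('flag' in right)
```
True
[136, 213, 537]
False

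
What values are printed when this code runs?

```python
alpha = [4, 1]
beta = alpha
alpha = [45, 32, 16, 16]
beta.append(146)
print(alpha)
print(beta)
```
[45, 32, 16, 16]
[4, 1, 146]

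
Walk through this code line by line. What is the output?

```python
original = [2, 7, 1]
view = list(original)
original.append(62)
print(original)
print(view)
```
[2, 7, 1, 62]
[2, 7, 1]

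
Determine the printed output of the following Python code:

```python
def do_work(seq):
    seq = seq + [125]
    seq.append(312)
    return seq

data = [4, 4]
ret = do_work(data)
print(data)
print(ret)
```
[4, 4]
[4, 4, 125, 312]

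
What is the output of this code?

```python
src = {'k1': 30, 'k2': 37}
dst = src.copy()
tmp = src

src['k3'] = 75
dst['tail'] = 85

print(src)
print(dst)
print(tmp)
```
{'k1': 30, 'k2': 37, 'k3': 75}
{'k1': 30, 'k2': 37, 'tail': 85}
{'k1': 30, 'k2': 37, 'k3': 75}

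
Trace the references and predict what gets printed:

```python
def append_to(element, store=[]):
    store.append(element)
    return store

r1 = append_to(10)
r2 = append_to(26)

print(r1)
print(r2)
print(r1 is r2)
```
[10, 26]
[10, 26]
True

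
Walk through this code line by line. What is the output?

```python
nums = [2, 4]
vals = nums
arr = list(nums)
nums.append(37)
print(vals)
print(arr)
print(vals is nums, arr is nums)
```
[2, 4, 37]
[2, 4]
True False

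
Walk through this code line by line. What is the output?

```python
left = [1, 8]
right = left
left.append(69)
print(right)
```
[1, 8, 69]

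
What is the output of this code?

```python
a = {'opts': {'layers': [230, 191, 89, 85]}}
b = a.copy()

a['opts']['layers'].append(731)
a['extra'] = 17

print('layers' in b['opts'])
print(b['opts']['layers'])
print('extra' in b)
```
True
[230, 191, 89, 85, 731]
False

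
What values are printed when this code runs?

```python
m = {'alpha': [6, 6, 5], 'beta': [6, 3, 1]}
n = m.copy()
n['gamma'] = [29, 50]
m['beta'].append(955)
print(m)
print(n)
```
{'alpha': [6, 6, 5], 'beta': [6, 3, 1, 955]}
{'alpha': [6, 6, 5], 'beta': [6, 3, 1, 955], 'gamma': [29, 50]}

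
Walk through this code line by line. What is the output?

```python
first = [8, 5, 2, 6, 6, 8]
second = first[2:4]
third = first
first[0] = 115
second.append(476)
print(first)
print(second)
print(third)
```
[115, 5, 2, 6, 6, 8]
[2, 6, 476]
[115, 5, 2, 6, 6, 8]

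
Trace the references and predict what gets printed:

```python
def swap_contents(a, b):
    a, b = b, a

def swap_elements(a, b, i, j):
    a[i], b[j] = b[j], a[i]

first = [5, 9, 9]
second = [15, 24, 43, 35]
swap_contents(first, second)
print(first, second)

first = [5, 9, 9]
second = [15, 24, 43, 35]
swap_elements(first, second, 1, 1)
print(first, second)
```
[5, 9, 9] [15, 24, 43, 35]
[5, 24, 9] [15, 9, 43, 35]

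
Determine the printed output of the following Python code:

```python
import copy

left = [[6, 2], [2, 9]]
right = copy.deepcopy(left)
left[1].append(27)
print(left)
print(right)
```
[[6, 2], [2, 9, 27]]
[[6, 2], [2, 9]]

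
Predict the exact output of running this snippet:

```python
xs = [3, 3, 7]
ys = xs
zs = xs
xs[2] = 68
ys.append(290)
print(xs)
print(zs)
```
[3, 3, 68, 290]
[3, 3, 68, 290]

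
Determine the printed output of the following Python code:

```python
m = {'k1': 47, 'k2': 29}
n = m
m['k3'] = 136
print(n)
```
{'k1': 47, 'k2': 29, 'k3': 136}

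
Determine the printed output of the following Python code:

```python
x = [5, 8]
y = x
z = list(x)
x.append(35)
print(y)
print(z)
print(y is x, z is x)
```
[5, 8, 35]
[5, 8]
True False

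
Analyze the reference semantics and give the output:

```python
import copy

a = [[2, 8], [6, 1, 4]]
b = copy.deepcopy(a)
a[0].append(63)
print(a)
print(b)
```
[[2, 8, 63], [6, 1, 4]]
[[2, 8], [6, 1, 4]]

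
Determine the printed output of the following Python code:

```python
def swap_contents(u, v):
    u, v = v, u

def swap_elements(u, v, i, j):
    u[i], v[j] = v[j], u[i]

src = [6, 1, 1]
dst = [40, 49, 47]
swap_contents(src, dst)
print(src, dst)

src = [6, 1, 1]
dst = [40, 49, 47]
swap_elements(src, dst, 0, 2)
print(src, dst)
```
[6, 1, 1] [40, 49, 47]
[47, 1, 1] [40, 49, 6]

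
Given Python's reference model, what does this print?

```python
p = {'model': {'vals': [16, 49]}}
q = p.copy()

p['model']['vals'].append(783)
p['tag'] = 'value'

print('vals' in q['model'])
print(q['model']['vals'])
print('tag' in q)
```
True
[16, 49, 783]
False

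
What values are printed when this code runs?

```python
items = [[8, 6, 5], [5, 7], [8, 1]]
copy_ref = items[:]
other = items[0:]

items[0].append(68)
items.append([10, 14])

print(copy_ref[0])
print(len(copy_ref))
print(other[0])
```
[8, 6, 5, 68]
3
[8, 6, 5, 68]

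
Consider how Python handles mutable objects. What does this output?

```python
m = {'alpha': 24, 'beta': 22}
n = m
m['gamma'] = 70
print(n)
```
{'alpha': 24, 'beta': 22, 'gamma': 70}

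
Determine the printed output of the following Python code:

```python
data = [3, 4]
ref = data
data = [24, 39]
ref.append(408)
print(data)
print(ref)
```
[24, 39]
[3, 4, 408]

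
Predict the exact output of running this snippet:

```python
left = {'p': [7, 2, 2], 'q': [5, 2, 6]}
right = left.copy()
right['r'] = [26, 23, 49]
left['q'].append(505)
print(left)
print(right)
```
{'p': [7, 2, 2], 'q': [5, 2, 6, 505]}
{'p': [7, 2, 2], 'q': [5, 2, 6, 505], 'r': [26, 23, 49]}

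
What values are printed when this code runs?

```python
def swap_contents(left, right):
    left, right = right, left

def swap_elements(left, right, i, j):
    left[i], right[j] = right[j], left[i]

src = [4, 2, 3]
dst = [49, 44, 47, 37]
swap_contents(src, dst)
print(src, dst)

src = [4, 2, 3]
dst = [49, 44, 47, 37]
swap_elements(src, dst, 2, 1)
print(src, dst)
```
[4, 2, 3] [49, 44, 47, 37]
[4, 2, 44] [49, 3, 47, 37]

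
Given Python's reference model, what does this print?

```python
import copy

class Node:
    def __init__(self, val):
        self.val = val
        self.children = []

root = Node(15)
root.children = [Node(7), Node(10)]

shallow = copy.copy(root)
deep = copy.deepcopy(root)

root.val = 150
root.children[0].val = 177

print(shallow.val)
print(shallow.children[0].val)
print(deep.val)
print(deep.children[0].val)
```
15
177
15
7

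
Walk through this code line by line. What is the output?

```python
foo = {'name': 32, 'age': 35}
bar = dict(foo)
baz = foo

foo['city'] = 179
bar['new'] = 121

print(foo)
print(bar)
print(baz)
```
{'name': 32, 'age': 35, 'city': 179}
{'name': 32, 'age': 35, 'new': 121}
{'name': 32, 'age': 35, 'city': 179}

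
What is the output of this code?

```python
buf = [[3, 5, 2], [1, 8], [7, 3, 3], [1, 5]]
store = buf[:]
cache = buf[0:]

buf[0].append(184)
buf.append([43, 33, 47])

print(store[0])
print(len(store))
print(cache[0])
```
[3, 5, 2, 184]
4
[3, 5, 2, 184]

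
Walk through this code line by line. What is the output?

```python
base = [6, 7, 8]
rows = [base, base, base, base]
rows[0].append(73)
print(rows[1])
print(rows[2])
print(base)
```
[6, 7, 8, 73]
[6, 7, 8, 73]
[6, 7, 8, 73]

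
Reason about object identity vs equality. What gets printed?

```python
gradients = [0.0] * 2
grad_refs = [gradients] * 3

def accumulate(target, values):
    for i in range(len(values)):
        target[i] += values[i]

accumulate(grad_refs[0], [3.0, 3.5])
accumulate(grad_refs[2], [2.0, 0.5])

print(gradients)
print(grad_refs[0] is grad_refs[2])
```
[5.0, 4.0]
True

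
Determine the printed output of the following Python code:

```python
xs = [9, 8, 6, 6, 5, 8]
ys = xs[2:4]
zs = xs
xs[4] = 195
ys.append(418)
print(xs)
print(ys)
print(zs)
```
[9, 8, 6, 6, 195, 8]
[6, 6, 418]
[9, 8, 6, 6, 195, 8]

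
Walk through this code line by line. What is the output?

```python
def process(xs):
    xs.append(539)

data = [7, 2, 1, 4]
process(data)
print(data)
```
[7, 2, 1, 4, 539]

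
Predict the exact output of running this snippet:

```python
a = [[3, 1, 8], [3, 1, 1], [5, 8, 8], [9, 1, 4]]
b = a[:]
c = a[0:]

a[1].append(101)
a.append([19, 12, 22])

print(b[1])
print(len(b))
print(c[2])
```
[3, 1, 1, 101]
4
[5, 8, 8]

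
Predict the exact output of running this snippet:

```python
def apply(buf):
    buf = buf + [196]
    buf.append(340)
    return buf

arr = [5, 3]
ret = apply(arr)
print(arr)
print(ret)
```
[5, 3]
[5, 3, 196, 340]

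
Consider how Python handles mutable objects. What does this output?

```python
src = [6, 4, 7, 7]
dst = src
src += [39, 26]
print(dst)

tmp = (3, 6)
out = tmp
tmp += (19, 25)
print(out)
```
[6, 4, 7, 7, 39, 26]
(3, 6)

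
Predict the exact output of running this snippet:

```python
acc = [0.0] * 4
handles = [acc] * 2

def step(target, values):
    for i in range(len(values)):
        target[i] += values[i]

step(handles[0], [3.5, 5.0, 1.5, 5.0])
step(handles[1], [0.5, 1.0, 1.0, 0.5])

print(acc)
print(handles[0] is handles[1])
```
[4.0, 6.0, 2.5, 5.5]
True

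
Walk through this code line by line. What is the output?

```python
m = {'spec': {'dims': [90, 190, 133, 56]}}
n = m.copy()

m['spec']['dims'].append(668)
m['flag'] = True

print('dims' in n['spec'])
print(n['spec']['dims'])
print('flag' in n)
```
True
[90, 190, 133, 56, 668]
False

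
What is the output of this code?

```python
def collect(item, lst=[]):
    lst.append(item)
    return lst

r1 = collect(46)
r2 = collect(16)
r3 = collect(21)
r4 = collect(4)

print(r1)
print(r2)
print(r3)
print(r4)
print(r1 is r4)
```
[46, 16, 21, 4]
[46, 16, 21, 4]
[46, 16, 21, 4]
[46, 16, 21, 4]
True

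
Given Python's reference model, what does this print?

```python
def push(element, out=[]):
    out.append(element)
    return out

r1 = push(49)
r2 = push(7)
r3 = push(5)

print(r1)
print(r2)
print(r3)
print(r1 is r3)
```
[49, 7, 5]
[49, 7, 5]
[49, 7, 5]
True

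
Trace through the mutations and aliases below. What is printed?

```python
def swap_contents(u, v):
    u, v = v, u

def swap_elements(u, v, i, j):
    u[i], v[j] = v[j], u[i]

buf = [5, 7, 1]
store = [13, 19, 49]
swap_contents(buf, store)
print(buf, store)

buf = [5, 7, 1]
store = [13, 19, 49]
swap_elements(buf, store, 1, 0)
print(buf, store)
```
[5, 7, 1] [13, 19, 49]
[5, 13, 1] [7, 19, 49]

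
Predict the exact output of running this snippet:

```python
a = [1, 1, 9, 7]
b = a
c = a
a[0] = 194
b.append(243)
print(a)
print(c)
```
[194, 1, 9, 7, 243]
[194, 1, 9, 7, 243]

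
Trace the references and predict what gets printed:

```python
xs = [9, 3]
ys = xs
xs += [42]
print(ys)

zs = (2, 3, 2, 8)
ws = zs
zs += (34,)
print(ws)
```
[9, 3, 42]
(2, 3, 2, 8)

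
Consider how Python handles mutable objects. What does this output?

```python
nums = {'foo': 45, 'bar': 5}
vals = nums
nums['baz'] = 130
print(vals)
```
{'foo': 45, 'bar': 5, 'baz': 130}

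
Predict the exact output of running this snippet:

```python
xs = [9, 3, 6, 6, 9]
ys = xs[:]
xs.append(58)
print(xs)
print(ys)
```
[9, 3, 6, 6, 9, 58]
[9, 3, 6, 6, 9]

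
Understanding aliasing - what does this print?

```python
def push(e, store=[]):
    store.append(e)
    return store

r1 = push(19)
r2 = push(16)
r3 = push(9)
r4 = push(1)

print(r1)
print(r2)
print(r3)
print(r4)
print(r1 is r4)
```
[19, 16, 9, 1]
[19, 16, 9, 1]
[19, 16, 9, 1]
[19, 16, 9, 1]
True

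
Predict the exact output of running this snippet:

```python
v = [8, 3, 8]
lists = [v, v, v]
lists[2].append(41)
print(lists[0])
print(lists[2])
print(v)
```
[8, 3, 8, 41]
[8, 3, 8, 41]
[8, 3, 8, 41]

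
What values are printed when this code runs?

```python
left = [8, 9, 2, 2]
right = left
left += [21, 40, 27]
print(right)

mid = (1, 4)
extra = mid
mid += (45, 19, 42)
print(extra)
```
[8, 9, 2, 2, 21, 40, 27]
(1, 4)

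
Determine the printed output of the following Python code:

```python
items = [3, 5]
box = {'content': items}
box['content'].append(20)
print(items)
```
[3, 5, 20]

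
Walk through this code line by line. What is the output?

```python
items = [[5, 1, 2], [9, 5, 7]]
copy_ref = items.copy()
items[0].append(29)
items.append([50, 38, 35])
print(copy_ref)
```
[[5, 1, 2, 29], [9, 5, 7]]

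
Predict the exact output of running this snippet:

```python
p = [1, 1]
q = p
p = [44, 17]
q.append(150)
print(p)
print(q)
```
[44, 17]
[1, 1, 150]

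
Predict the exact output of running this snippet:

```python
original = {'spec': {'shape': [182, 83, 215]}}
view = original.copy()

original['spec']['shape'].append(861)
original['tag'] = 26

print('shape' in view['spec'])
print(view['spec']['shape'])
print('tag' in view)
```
True
[182, 83, 215, 861]
False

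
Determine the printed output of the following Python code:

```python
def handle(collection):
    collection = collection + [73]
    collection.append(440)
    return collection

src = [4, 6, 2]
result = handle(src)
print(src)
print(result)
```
[4, 6, 2]
[4, 6, 2, 73, 440]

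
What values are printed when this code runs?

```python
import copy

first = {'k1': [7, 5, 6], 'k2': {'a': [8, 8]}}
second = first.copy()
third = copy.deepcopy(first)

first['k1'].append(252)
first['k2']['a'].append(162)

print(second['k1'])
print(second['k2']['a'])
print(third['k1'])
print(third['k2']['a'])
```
[7, 5, 6, 252]
[8, 8, 162]
[7, 5, 6]
[8, 8]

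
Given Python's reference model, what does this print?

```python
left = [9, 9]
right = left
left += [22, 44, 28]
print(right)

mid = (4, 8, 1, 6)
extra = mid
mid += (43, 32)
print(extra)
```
[9, 9, 22, 44, 28]
(4, 8, 1, 6)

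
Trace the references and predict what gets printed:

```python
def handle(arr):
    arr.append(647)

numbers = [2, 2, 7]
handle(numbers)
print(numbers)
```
[2, 2, 7, 647]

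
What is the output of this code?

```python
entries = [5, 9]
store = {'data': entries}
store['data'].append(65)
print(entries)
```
[5, 9, 65]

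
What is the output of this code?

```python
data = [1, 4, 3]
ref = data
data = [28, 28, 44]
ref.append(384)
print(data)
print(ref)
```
[28, 28, 44]
[1, 4, 3, 384]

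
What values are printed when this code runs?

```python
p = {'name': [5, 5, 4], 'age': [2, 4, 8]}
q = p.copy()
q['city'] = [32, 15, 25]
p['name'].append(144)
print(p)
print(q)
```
{'name': [5, 5, 4, 144], 'age': [2, 4, 8]}
{'name': [5, 5, 4, 144], 'age': [2, 4, 8], 'city': [32, 15, 25]}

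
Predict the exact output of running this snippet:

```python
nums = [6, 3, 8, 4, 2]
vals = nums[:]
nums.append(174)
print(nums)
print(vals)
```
[6, 3, 8, 4, 2, 174]
[6, 3, 8, 4, 2]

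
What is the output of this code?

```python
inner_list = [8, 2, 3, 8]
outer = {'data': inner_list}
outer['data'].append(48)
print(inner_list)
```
[8, 2, 3, 8, 48]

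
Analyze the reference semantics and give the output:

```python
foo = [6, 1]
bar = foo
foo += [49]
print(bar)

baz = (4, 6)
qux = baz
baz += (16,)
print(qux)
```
[6, 1, 49]
(4, 6)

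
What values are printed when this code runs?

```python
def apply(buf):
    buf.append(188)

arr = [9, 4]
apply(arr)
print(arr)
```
[9, 4, 188]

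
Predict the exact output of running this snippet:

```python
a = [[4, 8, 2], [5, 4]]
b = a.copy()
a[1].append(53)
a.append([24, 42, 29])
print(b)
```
[[4, 8, 2], [5, 4, 53]]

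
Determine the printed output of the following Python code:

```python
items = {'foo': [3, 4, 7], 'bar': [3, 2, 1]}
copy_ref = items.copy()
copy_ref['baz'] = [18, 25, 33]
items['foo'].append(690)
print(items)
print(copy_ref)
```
{'foo': [3, 4, 7, 690], 'bar': [3, 2, 1]}
{'foo': [3, 4, 7, 690], 'bar': [3, 2, 1], 'baz': [18, 25, 33]}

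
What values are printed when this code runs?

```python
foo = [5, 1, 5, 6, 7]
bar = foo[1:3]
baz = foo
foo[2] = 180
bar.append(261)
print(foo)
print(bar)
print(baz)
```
[5, 1, 180, 6, 7]
[1, 5, 261]
[5, 1, 180, 6, 7]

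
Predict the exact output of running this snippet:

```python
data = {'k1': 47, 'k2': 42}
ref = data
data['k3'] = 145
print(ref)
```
{'k1': 47, 'k2': 42, 'k3': 145}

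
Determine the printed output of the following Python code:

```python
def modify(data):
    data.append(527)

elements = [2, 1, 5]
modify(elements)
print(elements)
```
[2, 1, 5, 527]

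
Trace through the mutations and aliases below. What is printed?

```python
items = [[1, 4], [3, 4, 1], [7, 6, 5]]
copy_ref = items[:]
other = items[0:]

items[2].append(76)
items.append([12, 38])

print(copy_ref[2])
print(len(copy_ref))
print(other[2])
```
[7, 6, 5, 76]
3
[7, 6, 5, 76]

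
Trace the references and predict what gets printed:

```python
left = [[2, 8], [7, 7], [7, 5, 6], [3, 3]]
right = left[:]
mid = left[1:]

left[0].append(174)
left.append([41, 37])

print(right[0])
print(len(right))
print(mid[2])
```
[2, 8, 174]
4
[3, 3]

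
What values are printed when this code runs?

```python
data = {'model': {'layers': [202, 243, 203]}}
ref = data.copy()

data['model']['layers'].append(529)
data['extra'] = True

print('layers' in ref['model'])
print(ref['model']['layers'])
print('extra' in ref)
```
True
[202, 243, 203, 529]
False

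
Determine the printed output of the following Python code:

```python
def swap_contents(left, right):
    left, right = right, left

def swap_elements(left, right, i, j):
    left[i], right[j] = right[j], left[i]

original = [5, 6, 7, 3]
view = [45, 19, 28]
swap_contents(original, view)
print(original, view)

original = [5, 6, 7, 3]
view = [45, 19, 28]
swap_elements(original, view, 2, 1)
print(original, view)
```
[5, 6, 7, 3] [45, 19, 28]
[5, 6, 19, 3] [45, 7, 28]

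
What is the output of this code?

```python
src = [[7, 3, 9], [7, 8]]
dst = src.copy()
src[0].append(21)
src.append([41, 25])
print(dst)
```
[[7, 3, 9, 21], [7, 8]]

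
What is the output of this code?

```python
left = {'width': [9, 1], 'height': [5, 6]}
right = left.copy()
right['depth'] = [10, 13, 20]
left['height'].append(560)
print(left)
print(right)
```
{'width': [9, 1], 'height': [5, 6, 560]}
{'width': [9, 1], 'height': [5, 6, 560], 'depth': [10, 13, 20]}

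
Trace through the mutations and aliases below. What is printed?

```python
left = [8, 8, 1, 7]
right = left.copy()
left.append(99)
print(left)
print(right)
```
[8, 8, 1, 7, 99]
[8, 8, 1, 7]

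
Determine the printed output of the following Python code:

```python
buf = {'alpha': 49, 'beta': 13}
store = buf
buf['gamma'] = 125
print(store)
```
{'alpha': 49, 'beta': 13, 'gamma': 125}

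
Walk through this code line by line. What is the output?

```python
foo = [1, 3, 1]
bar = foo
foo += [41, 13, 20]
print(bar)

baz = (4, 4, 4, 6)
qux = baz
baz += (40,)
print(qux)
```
[1, 3, 1, 41, 13, 20]
(4, 4, 4, 6)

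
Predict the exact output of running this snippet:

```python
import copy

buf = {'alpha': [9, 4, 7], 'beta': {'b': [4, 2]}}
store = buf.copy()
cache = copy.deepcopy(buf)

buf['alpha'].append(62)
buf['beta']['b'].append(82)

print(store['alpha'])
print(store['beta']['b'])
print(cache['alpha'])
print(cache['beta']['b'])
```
[9, 4, 7, 62]
[4, 2, 82]
[9, 4, 7]
[4, 2]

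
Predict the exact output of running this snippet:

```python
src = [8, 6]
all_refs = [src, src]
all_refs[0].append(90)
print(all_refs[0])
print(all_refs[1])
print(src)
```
[8, 6, 90]
[8, 6, 90]
[8, 6, 90]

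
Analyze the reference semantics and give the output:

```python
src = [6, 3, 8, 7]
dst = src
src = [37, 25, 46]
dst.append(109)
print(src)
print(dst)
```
[37, 25, 46]
[6, 3, 8, 7, 109]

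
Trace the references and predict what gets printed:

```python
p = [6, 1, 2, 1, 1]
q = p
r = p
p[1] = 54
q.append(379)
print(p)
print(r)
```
[6, 54, 2, 1, 1, 379]
[6, 54, 2, 1, 1, 379]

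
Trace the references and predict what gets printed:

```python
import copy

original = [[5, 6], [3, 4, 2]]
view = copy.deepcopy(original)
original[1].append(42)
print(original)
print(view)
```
[[5, 6], [3, 4, 2, 42]]
[[5, 6], [3, 4, 2]]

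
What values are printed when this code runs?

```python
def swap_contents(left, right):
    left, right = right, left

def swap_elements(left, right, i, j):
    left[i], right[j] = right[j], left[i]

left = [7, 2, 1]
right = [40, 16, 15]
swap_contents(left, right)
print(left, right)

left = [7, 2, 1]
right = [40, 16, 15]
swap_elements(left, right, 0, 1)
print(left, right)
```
[7, 2, 1] [40, 16, 15]
[16, 2, 1] [40, 7, 15]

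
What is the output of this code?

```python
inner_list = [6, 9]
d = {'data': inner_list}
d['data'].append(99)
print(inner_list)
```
[6, 9, 99]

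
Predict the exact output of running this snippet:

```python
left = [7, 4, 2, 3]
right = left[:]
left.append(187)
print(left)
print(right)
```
[7, 4, 2, 3, 187]
[7, 4, 2, 3]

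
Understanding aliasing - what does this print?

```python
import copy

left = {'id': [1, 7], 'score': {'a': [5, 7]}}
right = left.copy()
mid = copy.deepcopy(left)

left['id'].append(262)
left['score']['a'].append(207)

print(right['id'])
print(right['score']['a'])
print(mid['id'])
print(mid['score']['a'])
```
[1, 7, 262]
[5, 7, 207]
[1, 7]
[5, 7]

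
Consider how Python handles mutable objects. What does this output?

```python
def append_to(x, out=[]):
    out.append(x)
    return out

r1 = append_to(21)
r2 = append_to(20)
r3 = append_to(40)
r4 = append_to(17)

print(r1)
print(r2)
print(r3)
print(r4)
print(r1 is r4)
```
[21, 20, 40, 17]
[21, 20, 40, 17]
[21, 20, 40, 17]
[21, 20, 40, 17]
True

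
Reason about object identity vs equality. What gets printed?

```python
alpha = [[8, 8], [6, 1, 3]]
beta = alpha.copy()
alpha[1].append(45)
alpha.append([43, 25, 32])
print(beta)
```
[[8, 8], [6, 1, 3, 45]]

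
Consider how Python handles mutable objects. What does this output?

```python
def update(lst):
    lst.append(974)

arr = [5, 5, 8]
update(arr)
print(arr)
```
[5, 5, 8, 974]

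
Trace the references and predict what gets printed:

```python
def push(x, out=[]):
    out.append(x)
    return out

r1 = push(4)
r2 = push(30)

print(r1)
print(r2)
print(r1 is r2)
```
[4, 30]
[4, 30]
True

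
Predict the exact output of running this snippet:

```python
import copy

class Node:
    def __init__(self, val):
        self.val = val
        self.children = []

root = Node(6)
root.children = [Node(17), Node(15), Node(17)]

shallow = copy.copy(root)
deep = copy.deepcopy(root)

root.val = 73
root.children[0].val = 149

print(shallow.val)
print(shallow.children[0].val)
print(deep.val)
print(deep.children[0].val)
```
6
149
6
17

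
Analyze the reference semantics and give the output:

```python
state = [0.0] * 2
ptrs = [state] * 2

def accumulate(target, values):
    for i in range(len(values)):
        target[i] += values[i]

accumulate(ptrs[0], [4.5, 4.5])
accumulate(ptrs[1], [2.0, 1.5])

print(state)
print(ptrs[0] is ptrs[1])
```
[6.5, 6.0]
True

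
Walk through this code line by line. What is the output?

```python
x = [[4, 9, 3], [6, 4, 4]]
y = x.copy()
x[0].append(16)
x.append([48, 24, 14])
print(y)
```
[[4, 9, 3, 16], [6, 4, 4]]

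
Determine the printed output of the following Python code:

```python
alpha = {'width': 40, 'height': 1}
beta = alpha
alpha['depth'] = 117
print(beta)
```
{'width': 40, 'height': 1, 'depth': 117}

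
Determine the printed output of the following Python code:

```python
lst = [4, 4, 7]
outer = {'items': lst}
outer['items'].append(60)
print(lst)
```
[4, 4, 7, 60]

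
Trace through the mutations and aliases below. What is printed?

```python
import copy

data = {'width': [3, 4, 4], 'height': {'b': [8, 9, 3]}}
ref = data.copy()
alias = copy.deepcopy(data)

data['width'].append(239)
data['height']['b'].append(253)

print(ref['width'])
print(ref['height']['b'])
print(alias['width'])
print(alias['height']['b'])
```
[3, 4, 4, 239]
[8, 9, 3, 253]
[3, 4, 4]
[8, 9, 3]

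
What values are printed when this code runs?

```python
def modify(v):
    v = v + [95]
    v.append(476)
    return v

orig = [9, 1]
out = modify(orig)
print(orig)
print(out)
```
[9, 1]
[9, 1, 95, 476]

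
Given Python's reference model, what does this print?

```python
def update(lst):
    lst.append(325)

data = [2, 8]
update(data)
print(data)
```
[2, 8, 325]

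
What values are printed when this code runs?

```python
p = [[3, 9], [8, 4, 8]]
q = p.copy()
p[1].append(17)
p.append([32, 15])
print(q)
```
[[3, 9], [8, 4, 8, 17]]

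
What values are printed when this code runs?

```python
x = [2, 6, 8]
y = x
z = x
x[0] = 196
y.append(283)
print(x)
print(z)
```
[196, 6, 8, 283]
[196, 6, 8, 283]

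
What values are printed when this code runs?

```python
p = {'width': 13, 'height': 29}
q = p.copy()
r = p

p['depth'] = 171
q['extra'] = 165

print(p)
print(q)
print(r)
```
{'width': 13, 'height': 29, 'depth': 171}
{'width': 13, 'height': 29, 'extra': 165}
{'width': 13, 'height': 29, 'depth': 171}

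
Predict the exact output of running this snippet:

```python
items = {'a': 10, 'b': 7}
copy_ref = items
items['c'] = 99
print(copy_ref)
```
{'a': 10, 'b': 7, 'c': 99}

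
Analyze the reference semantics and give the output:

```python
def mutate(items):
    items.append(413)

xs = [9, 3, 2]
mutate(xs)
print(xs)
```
[9, 3, 2, 413]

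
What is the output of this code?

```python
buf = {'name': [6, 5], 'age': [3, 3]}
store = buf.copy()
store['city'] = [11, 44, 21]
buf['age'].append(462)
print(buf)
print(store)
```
{'name': [6, 5], 'age': [3, 3, 462]}
{'name': [6, 5], 'age': [3, 3, 462], 'city': [11, 44, 21]}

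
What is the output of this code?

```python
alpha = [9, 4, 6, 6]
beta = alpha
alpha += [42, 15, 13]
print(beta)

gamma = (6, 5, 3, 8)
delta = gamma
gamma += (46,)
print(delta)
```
[9, 4, 6, 6, 42, 15, 13]
(6, 5, 3, 8)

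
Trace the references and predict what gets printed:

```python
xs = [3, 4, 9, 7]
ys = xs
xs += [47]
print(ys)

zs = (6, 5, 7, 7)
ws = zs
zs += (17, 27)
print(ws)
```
[3, 4, 9, 7, 47]
(6, 5, 7, 7)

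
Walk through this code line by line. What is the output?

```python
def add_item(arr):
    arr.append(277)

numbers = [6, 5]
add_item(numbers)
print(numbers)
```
[6, 5, 277]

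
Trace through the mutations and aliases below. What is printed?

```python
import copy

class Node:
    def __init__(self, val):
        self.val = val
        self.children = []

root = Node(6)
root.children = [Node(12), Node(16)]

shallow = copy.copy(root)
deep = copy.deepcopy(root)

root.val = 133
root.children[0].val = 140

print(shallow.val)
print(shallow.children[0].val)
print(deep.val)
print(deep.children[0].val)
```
6
140
6
12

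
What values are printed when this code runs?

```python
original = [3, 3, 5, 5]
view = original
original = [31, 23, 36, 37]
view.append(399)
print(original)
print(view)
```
[31, 23, 36, 37]
[3, 3, 5, 5, 399]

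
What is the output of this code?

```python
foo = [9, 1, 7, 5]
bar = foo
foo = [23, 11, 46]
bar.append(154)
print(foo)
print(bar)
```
[23, 11, 46]
[9, 1, 7, 5, 154]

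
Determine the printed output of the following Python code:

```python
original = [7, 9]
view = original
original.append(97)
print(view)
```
[7, 9, 97]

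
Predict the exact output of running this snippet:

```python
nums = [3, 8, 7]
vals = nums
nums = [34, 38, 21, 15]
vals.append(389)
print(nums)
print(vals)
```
[34, 38, 21, 15]
[3, 8, 7, 389]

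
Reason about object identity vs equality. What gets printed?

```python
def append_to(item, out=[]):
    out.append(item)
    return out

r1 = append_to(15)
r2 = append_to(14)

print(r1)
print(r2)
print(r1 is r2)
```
[15, 14]
[15, 14]
True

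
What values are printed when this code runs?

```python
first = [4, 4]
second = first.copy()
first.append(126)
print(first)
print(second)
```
[4, 4, 126]
[4, 4]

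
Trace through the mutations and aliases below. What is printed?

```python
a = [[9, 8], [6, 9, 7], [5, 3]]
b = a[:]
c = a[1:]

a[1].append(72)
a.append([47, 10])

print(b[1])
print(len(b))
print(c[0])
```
[6, 9, 7, 72]
3
[6, 9, 7, 72]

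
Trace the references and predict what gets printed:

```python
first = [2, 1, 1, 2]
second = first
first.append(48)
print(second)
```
[2, 1, 1, 2, 48]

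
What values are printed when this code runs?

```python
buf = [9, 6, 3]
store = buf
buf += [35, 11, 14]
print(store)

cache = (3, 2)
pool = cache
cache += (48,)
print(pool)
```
[9, 6, 3, 35, 11, 14]
(3, 2)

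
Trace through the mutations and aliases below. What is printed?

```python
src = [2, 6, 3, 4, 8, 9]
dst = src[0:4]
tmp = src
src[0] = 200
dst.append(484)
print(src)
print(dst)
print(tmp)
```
[200, 6, 3, 4, 8, 9]
[2, 6, 3, 4, 484]
[200, 6, 3, 4, 8, 9]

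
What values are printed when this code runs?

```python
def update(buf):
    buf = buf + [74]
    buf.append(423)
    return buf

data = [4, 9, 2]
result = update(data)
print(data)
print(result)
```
[4, 9, 2]
[4, 9, 2, 74, 423]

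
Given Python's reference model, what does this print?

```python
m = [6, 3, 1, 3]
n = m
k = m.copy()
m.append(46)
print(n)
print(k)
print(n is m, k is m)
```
[6, 3, 1, 3, 46]
[6, 3, 1, 3]
True False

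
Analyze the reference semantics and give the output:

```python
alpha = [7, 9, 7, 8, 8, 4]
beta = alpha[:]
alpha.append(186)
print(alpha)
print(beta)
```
[7, 9, 7, 8, 8, 4, 186]
[7, 9, 7, 8, 8, 4]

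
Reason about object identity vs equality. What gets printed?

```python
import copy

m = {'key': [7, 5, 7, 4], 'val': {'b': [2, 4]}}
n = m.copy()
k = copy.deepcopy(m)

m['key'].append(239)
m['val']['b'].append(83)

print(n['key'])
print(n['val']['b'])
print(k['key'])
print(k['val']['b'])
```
[7, 5, 7, 4, 239]
[2, 4, 83]
[7, 5, 7, 4]
[2, 4]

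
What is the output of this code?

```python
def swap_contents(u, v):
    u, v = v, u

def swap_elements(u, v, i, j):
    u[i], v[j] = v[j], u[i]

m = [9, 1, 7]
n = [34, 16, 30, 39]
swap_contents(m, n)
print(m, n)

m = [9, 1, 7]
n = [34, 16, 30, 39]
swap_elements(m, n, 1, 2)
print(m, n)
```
[9, 1, 7] [34, 16, 30, 39]
[9, 30, 7] [34, 16, 1, 39]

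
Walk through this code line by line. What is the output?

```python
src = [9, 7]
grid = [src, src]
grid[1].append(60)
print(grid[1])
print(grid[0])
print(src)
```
[9, 7, 60]
[9, 7, 60]
[9, 7, 60]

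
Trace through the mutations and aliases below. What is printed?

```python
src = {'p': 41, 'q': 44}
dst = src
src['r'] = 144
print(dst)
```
{'p': 41, 'q': 44, 'r': 144}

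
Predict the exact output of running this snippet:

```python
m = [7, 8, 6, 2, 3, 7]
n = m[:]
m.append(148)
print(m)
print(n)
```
[7, 8, 6, 2, 3, 7, 148]
[7, 8, 6, 2, 3, 7]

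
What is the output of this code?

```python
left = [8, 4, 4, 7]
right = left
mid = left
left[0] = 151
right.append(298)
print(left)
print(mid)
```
[151, 4, 4, 7, 298]
[151, 4, 4, 7, 298]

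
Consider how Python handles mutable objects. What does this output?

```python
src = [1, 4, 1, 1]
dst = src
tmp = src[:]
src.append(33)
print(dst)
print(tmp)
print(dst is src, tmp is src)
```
[1, 4, 1, 1, 33]
[1, 4, 1, 1]
True False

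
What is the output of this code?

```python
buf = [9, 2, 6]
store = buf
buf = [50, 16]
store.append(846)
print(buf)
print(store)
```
[50, 16]
[9, 2, 6, 846]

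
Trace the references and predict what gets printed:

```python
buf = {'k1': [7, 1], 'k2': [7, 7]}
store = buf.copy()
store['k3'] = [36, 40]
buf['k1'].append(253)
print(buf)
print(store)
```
{'k1': [7, 1, 253], 'k2': [7, 7]}
{'k1': [7, 1, 253], 'k2': [7, 7], 'k3': [36, 40]}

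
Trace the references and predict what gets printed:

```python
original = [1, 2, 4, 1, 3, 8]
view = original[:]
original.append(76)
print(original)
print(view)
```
[1, 2, 4, 1, 3, 8, 76]
[1, 2, 4, 1, 3, 8]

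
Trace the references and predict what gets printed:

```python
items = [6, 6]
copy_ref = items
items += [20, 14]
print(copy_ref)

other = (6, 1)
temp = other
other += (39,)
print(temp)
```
[6, 6, 20, 14]
(6, 1)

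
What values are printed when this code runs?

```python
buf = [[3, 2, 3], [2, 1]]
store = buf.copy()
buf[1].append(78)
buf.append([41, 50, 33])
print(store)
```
[[3, 2, 3], [2, 1, 78]]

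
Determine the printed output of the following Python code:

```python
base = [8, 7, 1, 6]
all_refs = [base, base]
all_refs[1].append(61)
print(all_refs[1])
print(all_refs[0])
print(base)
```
[8, 7, 1, 6, 61]
[8, 7, 1, 6, 61]
[8, 7, 1, 6, 61]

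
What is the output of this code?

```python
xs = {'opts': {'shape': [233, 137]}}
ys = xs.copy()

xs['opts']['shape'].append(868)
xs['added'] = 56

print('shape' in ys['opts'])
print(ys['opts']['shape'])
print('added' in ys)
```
True
[233, 137, 868]
False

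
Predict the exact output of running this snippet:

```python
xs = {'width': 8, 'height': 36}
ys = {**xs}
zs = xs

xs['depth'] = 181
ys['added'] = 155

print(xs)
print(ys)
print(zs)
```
{'width': 8, 'height': 36, 'depth': 181}
{'width': 8, 'height': 36, 'added': 155}
{'width': 8, 'height': 36, 'depth': 181}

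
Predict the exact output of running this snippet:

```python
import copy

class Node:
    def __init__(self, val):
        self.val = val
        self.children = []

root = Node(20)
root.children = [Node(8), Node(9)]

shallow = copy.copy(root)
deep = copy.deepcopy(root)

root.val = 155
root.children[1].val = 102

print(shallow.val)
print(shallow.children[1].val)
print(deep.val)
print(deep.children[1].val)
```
20
102
20
9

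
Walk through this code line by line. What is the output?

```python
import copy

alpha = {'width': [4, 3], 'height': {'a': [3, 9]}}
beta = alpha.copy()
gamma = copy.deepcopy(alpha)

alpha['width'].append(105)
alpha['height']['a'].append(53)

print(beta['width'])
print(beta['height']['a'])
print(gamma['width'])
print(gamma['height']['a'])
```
[4, 3, 105]
[3, 9, 53]
[4, 3]
[3, 9]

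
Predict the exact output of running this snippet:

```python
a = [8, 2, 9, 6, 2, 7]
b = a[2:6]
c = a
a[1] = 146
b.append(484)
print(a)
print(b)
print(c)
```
[8, 146, 9, 6, 2, 7]
[9, 6, 2, 7, 484]
[8, 146, 9, 6, 2, 7]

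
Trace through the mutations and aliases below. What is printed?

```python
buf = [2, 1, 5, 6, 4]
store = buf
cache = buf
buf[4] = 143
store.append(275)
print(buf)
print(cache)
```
[2, 1, 5, 6, 143, 275]
[2, 1, 5, 6, 143, 275]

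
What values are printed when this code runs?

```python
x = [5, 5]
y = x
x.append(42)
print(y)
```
[5, 5, 42]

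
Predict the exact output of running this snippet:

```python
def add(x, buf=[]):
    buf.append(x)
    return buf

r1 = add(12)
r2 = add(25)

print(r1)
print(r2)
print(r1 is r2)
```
[12, 25]
[12, 25]
True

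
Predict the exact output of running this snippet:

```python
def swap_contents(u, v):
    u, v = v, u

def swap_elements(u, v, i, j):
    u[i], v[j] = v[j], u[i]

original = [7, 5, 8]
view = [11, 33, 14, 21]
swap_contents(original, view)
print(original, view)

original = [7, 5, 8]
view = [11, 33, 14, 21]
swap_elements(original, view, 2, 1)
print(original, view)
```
[7, 5, 8] [11, 33, 14, 21]
[7, 5, 33] [11, 8, 14, 21]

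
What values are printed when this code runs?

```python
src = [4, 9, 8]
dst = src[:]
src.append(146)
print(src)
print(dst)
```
[4, 9, 8, 146]
[4, 9, 8]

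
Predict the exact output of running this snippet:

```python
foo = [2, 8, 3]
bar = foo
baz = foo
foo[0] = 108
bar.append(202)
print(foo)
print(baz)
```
[108, 8, 3, 202]
[108, 8, 3, 202]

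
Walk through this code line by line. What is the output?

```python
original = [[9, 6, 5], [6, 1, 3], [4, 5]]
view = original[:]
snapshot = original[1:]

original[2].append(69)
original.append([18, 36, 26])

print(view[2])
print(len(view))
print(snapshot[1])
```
[4, 5, 69]
3
[4, 5, 69]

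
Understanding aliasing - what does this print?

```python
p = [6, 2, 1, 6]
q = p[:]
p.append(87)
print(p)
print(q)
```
[6, 2, 1, 6, 87]
[6, 2, 1, 6]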